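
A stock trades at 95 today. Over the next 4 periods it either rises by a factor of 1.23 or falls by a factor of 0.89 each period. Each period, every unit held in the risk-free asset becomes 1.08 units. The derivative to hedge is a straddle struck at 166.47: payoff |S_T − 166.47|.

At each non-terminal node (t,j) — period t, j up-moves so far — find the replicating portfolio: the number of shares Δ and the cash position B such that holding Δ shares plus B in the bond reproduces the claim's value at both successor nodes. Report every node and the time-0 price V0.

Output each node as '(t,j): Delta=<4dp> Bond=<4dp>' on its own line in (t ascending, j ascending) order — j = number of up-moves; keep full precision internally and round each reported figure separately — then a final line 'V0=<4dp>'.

(0,0): Delta=-0.5628 Bond=88.1306
(1,0): Delta=-1.0000 Bond=132.1493
(1,1): Delta=-0.3130 Bond=65.9957
(2,0): Delta=-1.0000 Bond=142.7212
(2,1): Delta=-1.0000 Bond=142.7212
(2,2): Delta=0.0794 Bond=14.8707
(3,0): Delta=-1.0000 Bond=154.1389
(3,1): Delta=-1.0000 Bond=154.1389
(3,2): Delta=-1.0000 Bond=154.1389
(3,3): Delta=0.6961 Bond=-92.9491
V0=34.6679

Risk-neutral probability p* = (R−d)/(u−d) = (1.08−0.89)/(1.23−0.89) = 0.5588.
Payoff layer (t=4): V(4,0)=106.8649, V(4,1)=84.0944, V(4,2)=52.6250, V(4,3)=9.1337, V(4,4)=50.9723
Node (3,0) S=66.9721: V=(p*·84.0944+(1−p*)·106.8649)/1.08=87.1668; Δ=(84.0944−106.8649)/(82.3756−59.6051)=-1.0000; B=V−Δ·S=154.1389
Node (3,1) S=92.5569: V=(p*·52.6250+(1−p*)·84.0944)/1.08=61.5820; Δ=(52.6250−84.0944)/(113.8450−82.3756)=-1.0000; B=V−Δ·S=154.1389
Node (3,2) S=127.9157: V=(p*·9.1337+(1−p*)·52.6250)/1.08=26.2232; Δ=(9.1337−52.6250)/(157.3363−113.8450)=-1.0000; B=V−Δ·S=154.1389
Node (3,3) S=176.7824: V=(p*·50.9723+(1−p*)·9.1337)/1.08=30.1056; Δ=(50.9723−9.1337)/(217.4423−157.3363)=0.6961; B=V−Δ·S=-92.9491
Node (2,0) S=75.2495: V=(p*·61.5820+(1−p*)·87.1668)/1.08=67.4717; Δ=(61.5820−87.1668)/(92.5569−66.9721)=-1.0000; B=V−Δ·S=142.7212
Node (2,1) S=103.9965: V=(p*·26.2232+(1−p*)·61.5820)/1.08=38.7247; Δ=(26.2232−61.5820)/(127.9157−92.5569)=-1.0000; B=V−Δ·S=142.7212
Node (2,2) S=143.7255: V=(p*·30.1056+(1−p*)·26.2232)/1.08=26.2896; Δ=(30.1056−26.2232)/(176.7824−127.9157)=0.0794; B=V−Δ·S=14.8707
Node (1,0) S=84.5500: V=(p*·38.7247+(1−p*)·67.4717)/1.08=47.5993; Δ=(38.7247−67.4717)/(103.9965−75.2495)=-1.0000; B=V−Δ·S=132.1493
Node (1,1) S=116.8500: V=(p*·26.2896+(1−p*)·38.7247)/1.08=29.4219; Δ=(26.2896−38.7247)/(143.7255−103.9965)=-0.3130; B=V−Δ·S=65.9957
Node (0,0) S=95.0000: V=(p*·29.4219+(1−p*)·47.5993)/1.08=34.6679; Δ=(29.4219−47.5993)/(116.8500−84.5500)=-0.5628; B=V−Δ·S=88.1306
Root portfolio cost Δ·95+B reproduces V0=34.6679.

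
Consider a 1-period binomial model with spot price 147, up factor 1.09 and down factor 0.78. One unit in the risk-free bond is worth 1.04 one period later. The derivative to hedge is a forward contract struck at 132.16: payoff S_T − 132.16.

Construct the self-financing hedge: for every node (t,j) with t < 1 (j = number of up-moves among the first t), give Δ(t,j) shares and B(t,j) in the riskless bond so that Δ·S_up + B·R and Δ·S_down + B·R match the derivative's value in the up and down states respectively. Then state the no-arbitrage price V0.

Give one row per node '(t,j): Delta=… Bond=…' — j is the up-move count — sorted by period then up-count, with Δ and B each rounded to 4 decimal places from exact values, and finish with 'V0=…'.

Under the risk-neutral measure, an up-move has probability p* = (R−d)/(u−d) = 0.8387 and values discount at R = 1.04.
At expiry t=1: V(1,0)=-17.5000, V(1,1)=28.0700
(0,0): S=147.0000. Δ = (V_up−V_dn)/(S_up−S_dn) = (28.0700−-17.5000)/(160.2300−114.6600) = 1.0000. V = [p*·28.0700 + (1−p*)·-17.5000]/1.04 = 19.9231. B = V − Δ·S = -127.0769.
Check: Δ(0,0)·S0 + B(0,0) = 19.9231 = V0.

(0,0): Delta=1.0000 Bond=-127.0769
V0=19.9231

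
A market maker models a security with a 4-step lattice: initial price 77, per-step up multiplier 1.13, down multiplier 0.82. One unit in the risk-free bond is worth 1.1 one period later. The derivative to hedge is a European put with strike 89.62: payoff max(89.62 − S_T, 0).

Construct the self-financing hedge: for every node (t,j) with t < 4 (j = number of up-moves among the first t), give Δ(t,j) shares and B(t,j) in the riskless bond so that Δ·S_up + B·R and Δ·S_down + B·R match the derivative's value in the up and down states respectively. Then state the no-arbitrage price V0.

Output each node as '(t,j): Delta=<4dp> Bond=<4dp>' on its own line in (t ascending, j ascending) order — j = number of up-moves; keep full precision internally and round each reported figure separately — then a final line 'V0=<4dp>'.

(0,0): Delta=-0.1901 Bond=15.4716
(1,0): Delta=-0.9489 Bond=64.9260
(1,1): Delta=-0.1311 Bond=11.8858
(2,0): Delta=-1.0000 Bond=74.0661
(2,1): Delta=-0.9449 Bond=71.1349
(2,2): Delta=-0.0679 Bond=6.8536
(3,0): Delta=-1.0000 Bond=81.4727
(3,1): Delta=-1.0000 Bond=81.4727
(3,2): Delta=-0.9406 Bond=77.9029
(3,3): Delta=0.0000 Bond=0.0000
V0=0.8325

The replicating-portfolio and risk-neutral prices coincide; use p* = (1.1−0.82)/(1.13−0.82) = 0.9032 for the latter.
Payoff layer (t=4): V(4,0)=54.8066, V(4,1)=41.6455, V(4,2)=23.5088, V(4,3)=0.0000, V(4,4)=0.0000
Node (3,0) S=42.4553: V=(p*·41.6455+(1−p*)·54.8066)/1.1=39.0174; Δ=(41.6455−54.8066)/(47.9745−34.8134)=-1.0000; B=V−Δ·S=81.4727
Node (3,1) S=58.5055: V=(p*·23.5088+(1−p*)·41.6455)/1.1=22.9672; Δ=(23.5088−41.6455)/(66.1112−47.9745)=-1.0000; B=V−Δ·S=81.4727
Node (3,2) S=80.6235: V=(p*·0.0000+(1−p*)·23.5088)/1.1=2.0682; Δ=(0.0000−23.5088)/(91.1045−66.1112)=-0.9406; B=V−Δ·S=77.9029
Node (3,3) S=111.1031: V=(p*·0.0000+(1−p*)·0.0000)/1.1=0.0000; Δ=(0.0000−0.0000)/(125.5465−91.1045)=0.0000; B=V−Δ·S=0.0000
Node (2,0) S=51.7748: V=(p*·22.9672+(1−p*)·39.0174)/1.1=22.2913; Δ=(22.9672−39.0174)/(58.5055−42.4553)=-1.0000; B=V−Δ·S=74.0661
Node (2,1) S=71.3482: V=(p*·2.0682+(1−p*)·22.9672)/1.1=3.7188; Δ=(2.0682−22.9672)/(80.6235−58.5055)=-0.9449; B=V−Δ·S=71.1349
Node (2,2) S=98.3213: V=(p*·0.0000+(1−p*)·2.0682)/1.1=0.1820; Δ=(0.0000−2.0682)/(111.1031−80.6235)=-0.0679; B=V−Δ·S=6.8536
Node (1,0) S=63.1400: V=(p*·3.7188+(1−p*)·22.2913)/1.1=5.0147; Δ=(3.7188−22.2913)/(71.3482−51.7748)=-0.9489; B=V−Δ·S=64.9260
Node (1,1) S=87.0100: V=(p*·0.1820+(1−p*)·3.7188)/1.1=0.4766; Δ=(0.1820−3.7188)/(98.3213−71.3482)=-0.1311; B=V−Δ·S=11.8858
Node (0,0) S=77.0000: V=(p*·0.4766+(1−p*)·5.0147)/1.1=0.8325; Δ=(0.4766−5.0147)/(87.0100−63.1400)=-0.1901; B=V−Δ·S=15.4716
Each (Δ,B) replicates both successor values, so the strategy is self-financing and V0 is arbitrage-free.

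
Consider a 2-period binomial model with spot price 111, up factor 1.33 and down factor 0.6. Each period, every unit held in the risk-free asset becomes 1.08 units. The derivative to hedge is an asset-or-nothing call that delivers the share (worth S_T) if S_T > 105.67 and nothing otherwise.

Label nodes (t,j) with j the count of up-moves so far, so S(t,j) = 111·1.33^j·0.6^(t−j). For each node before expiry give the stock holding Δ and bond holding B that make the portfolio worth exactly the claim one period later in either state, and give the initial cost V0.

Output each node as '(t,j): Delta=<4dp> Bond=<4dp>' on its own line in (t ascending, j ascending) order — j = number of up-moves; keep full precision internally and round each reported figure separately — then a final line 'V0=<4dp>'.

Since d<R<u, set p* = (R−d)/(u−d) = 0.6575; price each node as the discounted p*-expectation of its children.
Terminal values V(2,·): V(2,0)=0.0000, V(2,1)=0.0000, V(2,2)=196.3479
Node (1,0) S=66.6000: V=(p*·0.0000+(1−p*)·0.0000)/1.08=0.0000; Δ=(0.0000−0.0000)/(88.5780−39.9600)=0.0000; B=V−Δ·S=0.0000
Node (1,1) S=147.6300: V=(p*·196.3479+(1−p*)·0.0000)/1.08=119.5421; Δ=(196.3479−0.0000)/(196.3479−88.5780)=1.8219; B=V−Δ·S=-149.4276
Node (0,0) S=111.0000: V=(p*·119.5421+(1−p*)·0.0000)/1.08=72.7806; Δ=(119.5421−0.0000)/(147.6300−66.6000)=1.4753; B=V−Δ·S=-90.9757
The time-0 hedge costs 72.7806, which is the no-arbitrage price.

(0,0): Delta=1.4753 Bond=-90.9757
(1,0): Delta=0.0000 Bond=0.0000
(1,1): Delta=1.8219 Bond=-149.4276
V0=72.7806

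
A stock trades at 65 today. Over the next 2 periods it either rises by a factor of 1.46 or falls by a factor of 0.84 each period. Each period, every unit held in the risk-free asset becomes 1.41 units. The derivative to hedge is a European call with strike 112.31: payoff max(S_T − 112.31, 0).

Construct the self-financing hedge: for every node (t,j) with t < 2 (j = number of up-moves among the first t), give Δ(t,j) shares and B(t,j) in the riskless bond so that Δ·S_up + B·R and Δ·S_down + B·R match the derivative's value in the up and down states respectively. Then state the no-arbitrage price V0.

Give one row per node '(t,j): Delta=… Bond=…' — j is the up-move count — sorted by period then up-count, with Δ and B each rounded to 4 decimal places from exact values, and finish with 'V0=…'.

The replicating-portfolio and risk-neutral prices coincide; use p* = (1.41−0.84)/(1.46−0.84) = 0.9194 for the latter.
Payoff layer (t=2): V(2,0)=0.0000, V(2,1)=0.0000, V(2,2)=26.2440
(1,0): S=54.6000. Δ = (V_up−V_dn)/(S_up−S_dn) = (0.0000−0.0000)/(79.7160−45.8640) = 0.0000. V = [p*·0.0000 + (1−p*)·0.0000]/1.41 = 0.0000. B = V − Δ·S = 0.0000.
(1,1): S=94.9000. Δ = (V_up−V_dn)/(S_up−S_dn) = (26.2440−0.0000)/(138.5540−79.7160) = 0.4460. V = [p*·26.2440 + (1−p*)·0.0000]/1.41 = 17.1117. B = V − Δ·S = -25.2173.
(0,0): S=65.0000. Δ = (V_up−V_dn)/(S_up−S_dn) = (17.1117−0.0000)/(94.9000−54.6000) = 0.4246. V = [p*·17.1117 + (1−p*)·0.0000]/1.41 = 11.1573. B = V − Δ·S = -16.4423.
Each (Δ,B) replicates both successor values, so the strategy is self-financing and V0 is arbitrage-free.

(0,0): Delta=0.4246 Bond=-16.4423
(1,0): Delta=0.0000 Bond=0.0000
(1,1): Delta=0.4460 Bond=-25.2173
V0=11.1573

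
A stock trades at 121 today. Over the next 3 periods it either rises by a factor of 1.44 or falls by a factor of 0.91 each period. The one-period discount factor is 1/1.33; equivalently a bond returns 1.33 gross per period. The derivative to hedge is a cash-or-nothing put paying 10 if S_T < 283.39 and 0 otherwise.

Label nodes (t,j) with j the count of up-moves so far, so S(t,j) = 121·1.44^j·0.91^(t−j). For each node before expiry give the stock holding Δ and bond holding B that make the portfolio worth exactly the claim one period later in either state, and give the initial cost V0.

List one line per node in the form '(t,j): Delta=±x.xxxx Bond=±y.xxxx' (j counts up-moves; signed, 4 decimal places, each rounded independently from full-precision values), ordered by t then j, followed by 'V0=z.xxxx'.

(0,0): Delta=-0.0554 Bond=8.8336
(1,0): Delta=0.0000 Bond=5.6532
(1,1): Delta=-0.0645 Bond=13.3452
(2,0): Delta=0.0000 Bond=7.5188
(2,1): Delta=0.0000 Bond=7.5188
(2,2): Delta=-0.0752 Bond=20.4284
V0=2.1353

The replicating-portfolio and risk-neutral prices coincide; use p* = (1.33−0.91)/(1.44−0.91) = 0.7925 for the latter.
Terminal values V(3,·): V(3,0)=10.0000, V(3,1)=10.0000, V(3,2)=10.0000, V(3,3)=0.0000
  t=2,j=0: stock 100.2001 → up 144.2881 (V=10.0000), down 91.1821 (V=10.0000). Price 7.5188; hedge Δ=0.0000, bond B=7.5188.
  t=2,j=1: stock 158.5584 → up 228.3241 (V=10.0000), down 144.2881 (V=10.0000). Price 7.5188; hedge Δ=0.0000, bond B=7.5188.
  t=2,j=2: stock 250.9056 → up 361.3041 (V=0.0000), down 228.3241 (V=10.0000). Price 1.5605; hedge Δ=-0.0752, bond B=20.4284.
  t=1,j=0: stock 110.1100 → up 158.5584 (V=7.5188), down 100.2001 (V=7.5188). Price 5.6532; hedge Δ=0.0000, bond B=5.6532.
  t=1,j=1: stock 174.2400 → up 250.9056 (V=1.5605), down 158.5584 (V=7.5188). Price 2.1031; hedge Δ=-0.0645, bond B=13.3452.
  t=0,j=0: stock 121.0000 → up 174.2400 (V=2.1031), down 110.1100 (V=5.6532). Price 2.1353; hedge Δ=-0.0554, bond B=8.8336.
The time-0 hedge costs 2.1353, which is the no-arbitrage price.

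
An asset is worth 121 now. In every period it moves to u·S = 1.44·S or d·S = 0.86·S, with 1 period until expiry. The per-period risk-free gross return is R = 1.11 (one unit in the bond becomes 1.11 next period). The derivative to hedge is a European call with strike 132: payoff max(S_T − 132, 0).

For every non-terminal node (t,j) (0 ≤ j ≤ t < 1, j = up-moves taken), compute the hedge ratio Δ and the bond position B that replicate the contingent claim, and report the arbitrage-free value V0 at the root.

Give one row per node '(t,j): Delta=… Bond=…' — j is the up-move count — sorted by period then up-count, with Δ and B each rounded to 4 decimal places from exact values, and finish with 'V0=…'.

Since d<R<u, set p* = (R−d)/(u−d) = 0.4310; price each node as the discounted p*-expectation of its children.
Payoff layer (t=1): V(1,0)=0.0000, V(1,1)=42.2400
Node (0,0) S=121.0000: V=(p*·42.2400+(1−p*)·0.0000)/1.11=16.4026; Δ=(42.2400−0.0000)/(174.2400−104.0600)=0.6019; B=V−Δ·S=-56.4250
The time-0 hedge costs 16.4026, which is the no-arbitrage price.

(0,0): Delta=0.6019 Bond=-56.4250
V0=16.4026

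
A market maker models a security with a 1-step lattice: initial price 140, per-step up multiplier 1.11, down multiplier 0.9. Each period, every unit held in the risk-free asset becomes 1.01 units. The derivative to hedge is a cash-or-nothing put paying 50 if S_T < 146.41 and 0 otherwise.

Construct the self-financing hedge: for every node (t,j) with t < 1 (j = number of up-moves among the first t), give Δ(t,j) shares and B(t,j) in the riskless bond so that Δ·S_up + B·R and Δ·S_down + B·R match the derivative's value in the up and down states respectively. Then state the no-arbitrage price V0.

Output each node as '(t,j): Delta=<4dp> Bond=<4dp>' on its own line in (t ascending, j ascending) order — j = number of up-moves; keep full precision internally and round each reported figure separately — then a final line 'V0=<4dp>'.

Since d<R<u, set p* = (R−d)/(u−d) = 0.5238; price each node as the discounted p*-expectation of its children.
Terminal values V(1,·): V(1,0)=50.0000, V(1,1)=0.0000
Node (0,0) S=140.0000: V=(p*·0.0000+(1−p*)·50.0000)/1.01=23.5738; Δ=(0.0000−50.0000)/(155.4000−126.0000)=-1.7007; B=V−Δ·S=261.6690
Root portfolio cost Δ·140+B reproduces V0=23.5738.

(0,0): Delta=-1.7007 Bond=261.6690
V0=23.5738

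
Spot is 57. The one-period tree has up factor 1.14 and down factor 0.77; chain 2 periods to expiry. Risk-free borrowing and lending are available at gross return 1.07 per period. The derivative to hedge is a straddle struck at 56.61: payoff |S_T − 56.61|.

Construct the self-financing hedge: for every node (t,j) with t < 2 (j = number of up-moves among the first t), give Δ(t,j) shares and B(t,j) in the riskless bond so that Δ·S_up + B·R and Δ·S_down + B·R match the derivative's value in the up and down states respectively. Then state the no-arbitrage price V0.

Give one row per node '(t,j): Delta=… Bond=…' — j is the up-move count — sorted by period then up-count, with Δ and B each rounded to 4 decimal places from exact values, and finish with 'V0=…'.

(0,0): Delta=0.2552 Bond=-2.0412
(1,0): Delta=-1.0000 Bond=52.9065
(1,1): Delta=0.4530 Bond=-15.0386
V0=12.5051

Under the risk-neutral measure, an up-move has probability p* = (R−d)/(u−d) = 0.8108 and values discount at R = 1.07.
Payoff layer (t=2): V(2,0)=22.8147, V(2,1)=6.5754, V(2,2)=17.4672
(1,0): S=43.8900. Δ = (V_up−V_dn)/(S_up−S_dn) = (6.5754−22.8147)/(50.0346−33.7953) = -1.0000. V = [p*·6.5754 + (1−p*)·22.8147]/1.07 = 9.0165. B = V − Δ·S = 52.9065.
(1,1): S=64.9800. Δ = (V_up−V_dn)/(S_up−S_dn) = (17.4672−6.5754)/(74.0772−50.0346) = 0.4530. V = [p*·17.4672 + (1−p*)·6.5754]/1.07 = 14.3987. B = V − Δ·S = -15.0386.
(0,0): S=57.0000. Δ = (V_up−V_dn)/(S_up−S_dn) = (14.3987−9.0165)/(64.9800−43.8900) = 0.2552. V = [p*·14.3987 + (1−p*)·9.0165]/1.07 = 12.5051. B = V − Δ·S = -2.0412.
Root portfolio cost Δ·57+B reproduces V0=12.5051.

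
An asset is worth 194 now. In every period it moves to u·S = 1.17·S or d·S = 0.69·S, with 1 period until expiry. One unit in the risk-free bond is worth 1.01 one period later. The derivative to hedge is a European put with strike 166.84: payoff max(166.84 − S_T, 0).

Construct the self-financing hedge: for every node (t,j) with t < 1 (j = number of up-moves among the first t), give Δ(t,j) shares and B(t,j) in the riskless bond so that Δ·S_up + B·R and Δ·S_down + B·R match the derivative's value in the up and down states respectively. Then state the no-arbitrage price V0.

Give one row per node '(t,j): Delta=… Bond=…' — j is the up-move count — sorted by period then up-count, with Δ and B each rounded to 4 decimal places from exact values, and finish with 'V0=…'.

The replicating-portfolio and risk-neutral prices coincide; use p* = (1.01−0.69)/(1.17−0.69) = 0.6667 for the latter.
Payoff layer (t=1): V(1,0)=32.9800, V(1,1)=0.0000
(0,0): S=194.0000. Δ = (V_up−V_dn)/(S_up−S_dn) = (0.0000−32.9800)/(226.9800−133.8600) = -0.3542. V = [p*·0.0000 + (1−p*)·32.9800]/1.01 = 10.8845. B = V − Δ·S = 79.5928.
Check: Δ(0,0)·S0 + B(0,0) = 10.8845 = V0.

(0,0): Delta=-0.3542 Bond=79.5928
V0=10.8845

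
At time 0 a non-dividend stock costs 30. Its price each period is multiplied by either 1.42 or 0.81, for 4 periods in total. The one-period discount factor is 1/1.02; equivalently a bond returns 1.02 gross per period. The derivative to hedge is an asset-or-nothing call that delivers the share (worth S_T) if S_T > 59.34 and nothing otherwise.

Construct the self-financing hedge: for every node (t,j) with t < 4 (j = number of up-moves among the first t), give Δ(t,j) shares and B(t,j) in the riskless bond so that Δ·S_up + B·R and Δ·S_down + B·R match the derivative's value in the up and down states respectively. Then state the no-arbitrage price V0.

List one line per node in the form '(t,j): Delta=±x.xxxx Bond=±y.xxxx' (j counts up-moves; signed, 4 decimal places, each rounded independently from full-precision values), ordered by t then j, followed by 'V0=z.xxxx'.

The replicating-portfolio and risk-neutral prices coincide; use p* = (1.02−0.81)/(1.42−0.81) = 0.3443 for the latter.
Payoff layer (t=4): V(4,0)=0.0000, V(4,1)=0.0000, V(4,2)=0.0000, V(4,3)=69.5779, V(4,4)=121.9761
Node (3,0) S=15.9432: V=(p*·0.0000+(1−p*)·0.0000)/1.02=0.0000; Δ=(0.0000−0.0000)/(22.6394−12.9140)=0.0000; B=V−Δ·S=0.0000
Node (3,1) S=27.9499: V=(p*·0.0000+(1−p*)·0.0000)/1.02=0.0000; Δ=(0.0000−0.0000)/(39.6888−22.6394)=0.0000; B=V−Δ·S=0.0000
Node (3,2) S=48.9985: V=(p*·69.5779+(1−p*)·0.0000)/1.02=23.4834; Δ=(69.5779−0.0000)/(69.5779−39.6888)=2.3279; B=V−Δ·S=-90.5787
Node (3,3) S=85.8986: V=(p*·121.9761+(1−p*)·69.5779)/1.02=85.8986; Δ=(121.9761−69.5779)/(121.9761−69.5779)=1.0000; B=V−Δ·S=0.0000
Node (2,0) S=19.6830: V=(p*·0.0000+(1−p*)·0.0000)/1.02=0.0000; Δ=(0.0000−0.0000)/(27.9499−15.9432)=0.0000; B=V−Δ·S=0.0000
Node (2,1) S=34.5060: V=(p*·23.4834+(1−p*)·0.0000)/1.02=7.9259; Δ=(23.4834−0.0000)/(48.9985−27.9499)=1.1157; B=V−Δ·S=-30.5714
Node (2,2) S=60.4920: V=(p*·85.8986+(1−p*)·23.4834)/1.02=44.0888; Δ=(85.8986−23.4834)/(85.8986−48.9985)=1.6915; B=V−Δ·S=-58.2313
Node (1,0) S=24.3000: V=(p*·7.9259+(1−p*)·0.0000)/1.02=2.6751; Δ=(7.9259−0.0000)/(34.5060−19.6830)=0.5347; B=V−Δ·S=-10.3182
Node (1,1) S=42.6000: V=(p*·44.0888+(1−p*)·7.9259)/1.02=19.9759; Δ=(44.0888−7.9259)/(60.4920−34.5060)=1.3916; B=V−Δ·S=-39.3075
Node (0,0) S=30.0000: V=(p*·19.9759+(1−p*)·2.6751)/1.02=8.4619; Δ=(19.9759−2.6751)/(42.6000−24.3000)=0.9454; B=V−Δ·S=-19.9001
Self-financing check: at every node Δ·S+B equals the discounted successor values.

(0,0): Delta=0.9454 Bond=-19.9001
(1,0): Delta=0.5347 Bond=-10.3182
(1,1): Delta=1.3916 Bond=-39.3075
(2,0): Delta=0.0000 Bond=0.0000
(2,1): Delta=1.1157 Bond=-30.5714
(2,2): Delta=1.6915 Bond=-58.2313
(3,0): Delta=0.0000 Bond=0.0000
(3,1): Delta=0.0000 Bond=0.0000
(3,2): Delta=2.3279 Bond=-90.5787
(3,3): Delta=1.0000 Bond=0.0000
V0=8.4619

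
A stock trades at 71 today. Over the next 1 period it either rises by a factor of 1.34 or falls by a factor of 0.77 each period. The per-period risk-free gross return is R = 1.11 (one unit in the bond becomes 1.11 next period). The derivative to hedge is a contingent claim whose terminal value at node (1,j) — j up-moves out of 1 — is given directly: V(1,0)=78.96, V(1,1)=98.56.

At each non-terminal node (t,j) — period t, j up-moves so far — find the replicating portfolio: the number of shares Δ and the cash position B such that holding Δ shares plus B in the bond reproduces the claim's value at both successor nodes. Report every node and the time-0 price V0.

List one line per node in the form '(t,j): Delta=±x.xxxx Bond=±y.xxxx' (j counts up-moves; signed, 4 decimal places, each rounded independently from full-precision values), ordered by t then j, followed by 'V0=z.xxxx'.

(0,0): Delta=0.4843 Bond=47.2818
V0=81.6678

Since d<R<u, set p* = (R−d)/(u−d) = 0.5965; price each node as the discounted p*-expectation of its children.
Payoff layer (t=1): V(1,0)=78.9600, V(1,1)=98.5600
  t=0,j=0: stock 71.0000 → up 95.1400 (V=98.5600), down 54.6700 (V=78.9600). Price 81.6678; hedge Δ=0.4843, bond B=47.2818.
Self-financing check: at every node Δ·S+B equals the discounted successor values.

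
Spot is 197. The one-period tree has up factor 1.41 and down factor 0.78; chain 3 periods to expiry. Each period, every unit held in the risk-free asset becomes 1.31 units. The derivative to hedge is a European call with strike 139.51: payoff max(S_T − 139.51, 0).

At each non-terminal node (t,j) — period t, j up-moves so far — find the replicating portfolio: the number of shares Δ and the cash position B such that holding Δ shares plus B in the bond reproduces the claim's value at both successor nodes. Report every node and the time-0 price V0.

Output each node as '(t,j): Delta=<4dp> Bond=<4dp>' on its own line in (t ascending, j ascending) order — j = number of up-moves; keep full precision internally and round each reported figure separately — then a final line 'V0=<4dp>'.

The replicating-portfolio and risk-neutral prices coincide; use p* = (1.31−0.78)/(1.41−0.78) = 0.8413 for the latter.
At expiry t=3: V(3,0)=0.0000, V(3,1)=29.4853, V(3,2)=165.9814, V(3,3)=412.7245
Node (2,0) S=119.8548: V=(p*·29.4853+(1−p*)·0.0000)/1.31=18.9352; Δ=(29.4853−0.0000)/(168.9953−93.4867)=0.3905; B=V−Δ·S=-27.8668
Node (2,1) S=216.6606: V=(p*·165.9814+(1−p*)·29.4853)/1.31=110.1644; Δ=(165.9814−29.4853)/(305.4914−168.9953)=1.0000; B=V−Δ·S=-106.4962
Node (2,2) S=391.6557: V=(p*·412.7245+(1−p*)·165.9814)/1.31=285.1595; Δ=(412.7245−165.9814)/(552.2345−305.4914)=1.0000; B=V−Δ·S=-106.4962
Node (1,0) S=153.6600: V=(p*·110.1644+(1−p*)·18.9352)/1.31=73.0409; Δ=(110.1644−18.9352)/(216.6606−119.8548)=0.9424; B=V−Δ·S=-71.7674
Node (1,1) S=277.7700: V=(p*·285.1595+(1−p*)·110.1644)/1.31=196.4752; Δ=(285.1595−110.1644)/(391.6557−216.6606)=1.0000; B=V−Δ·S=-81.2948
Node (0,0) S=197.0000: V=(p*·196.4752+(1−p*)·73.0409)/1.31=135.0248; Δ=(196.4752−73.0409)/(277.7700−153.6600)=0.9946; B=V−Δ·S=-60.9027
Self-financing check: at every node Δ·S+B equals the discounted successor values.

(0,0): Delta=0.9946 Bond=-60.9027
(1,0): Delta=0.9424 Bond=-71.7674
(1,1): Delta=1.0000 Bond=-81.2948
(2,0): Delta=0.3905 Bond=-27.8668
(2,1): Delta=1.0000 Bond=-106.4962
(2,2): Delta=1.0000 Bond=-106.4962
V0=135.0248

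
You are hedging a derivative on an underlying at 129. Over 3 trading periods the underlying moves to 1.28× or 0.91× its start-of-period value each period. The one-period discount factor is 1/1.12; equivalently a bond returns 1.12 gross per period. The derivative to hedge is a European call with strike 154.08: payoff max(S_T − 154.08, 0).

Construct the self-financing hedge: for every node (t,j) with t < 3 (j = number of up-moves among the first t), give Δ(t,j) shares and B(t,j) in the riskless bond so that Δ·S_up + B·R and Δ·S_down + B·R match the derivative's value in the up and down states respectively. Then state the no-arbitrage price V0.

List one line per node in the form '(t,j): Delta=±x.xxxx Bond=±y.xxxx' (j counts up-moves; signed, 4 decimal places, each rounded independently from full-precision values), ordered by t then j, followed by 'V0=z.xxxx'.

Since d<R<u, set p* = (R−d)/(u−d) = 0.5676; price each node as the discounted p*-expectation of its children.
Terminal payoffs: V(3,0)=0.0000, V(3,1)=0.0000, V(3,2)=38.2518, V(3,3)=116.4526
Node (2,0) S=106.8249: V=(p*·0.0000+(1−p*)·0.0000)/1.12=0.0000; Δ=(0.0000−0.0000)/(136.7359−97.2107)=0.0000; B=V−Δ·S=0.0000
Node (2,1) S=150.2592: V=(p*·38.2518+(1−p*)·0.0000)/1.12=19.3843; Δ=(38.2518−0.0000)/(192.3318−136.7359)=0.6880; B=V−Δ·S=-83.9988
Node (2,2) S=211.3536: V=(p*·116.4526+(1−p*)·38.2518)/1.12=73.7822; Δ=(116.4526−38.2518)/(270.5326−192.3318)=1.0000; B=V−Δ·S=-137.5714
Node (1,0) S=117.3900: V=(p*·19.3843+(1−p*)·0.0000)/1.12=9.8231; Δ=(19.3843−0.0000)/(150.2592−106.8249)=0.4463; B=V−Δ·S=-42.5670
Node (1,1) S=165.1200: V=(p*·73.7822+(1−p*)·19.3843)/1.12=44.8739; Δ=(73.7822−19.3843)/(211.3536−150.2592)=0.8904; B=V−Δ·S=-102.1472
Node (0,0) S=129.0000: V=(p*·44.8739+(1−p*)·9.8231)/1.12=26.5329; Δ=(44.8739−9.8231)/(165.1200−117.3900)=0.7344; B=V−Δ·S=-68.1989
Each (Δ,B) replicates both successor values, so the strategy is self-financing and V0 is arbitrage-free.

(0,0): Delta=0.7344 Bond=-68.1989
(1,0): Delta=0.4463 Bond=-42.5670
(1,1): Delta=0.8904 Bond=-102.1472
(2,0): Delta=0.0000 Bond=0.0000
(2,1): Delta=0.6880 Bond=-83.9988
(2,2): Delta=1.0000 Bond=-137.5714
V0=26.5329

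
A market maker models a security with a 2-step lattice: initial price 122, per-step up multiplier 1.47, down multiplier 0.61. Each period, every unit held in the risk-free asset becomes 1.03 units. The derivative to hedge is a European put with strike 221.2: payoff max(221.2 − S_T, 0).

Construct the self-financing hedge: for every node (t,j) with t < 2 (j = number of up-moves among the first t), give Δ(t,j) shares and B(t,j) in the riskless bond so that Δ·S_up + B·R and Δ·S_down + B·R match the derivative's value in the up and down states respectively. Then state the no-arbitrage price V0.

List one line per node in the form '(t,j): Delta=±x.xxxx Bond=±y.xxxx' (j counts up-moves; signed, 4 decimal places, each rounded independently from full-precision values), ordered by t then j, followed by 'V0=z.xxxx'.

(0,0): Delta=-0.8083 Bond=194.6481
(1,0): Delta=-1.0000 Bond=214.7573
(1,1): Delta=-0.7249 Bond=185.5383
V0=96.0411

No-arbitrage ⇒ martingale measure with p* = (R−d)/(u−d) = 0.4884.
Payoff layer (t=2): V(2,0)=175.8038, V(2,1)=111.8026, V(2,2)=0.0000
  t=1,j=0: stock 74.4200 → up 109.3974 (V=111.8026), down 45.3962 (V=175.8038). Price 140.3373; hedge Δ=-1.0000, bond B=214.7573.
  t=1,j=1: stock 179.3400 → up 263.6298 (V=0.0000), down 109.3974 (V=111.8026). Price 55.5353; hedge Δ=-0.7249, bond B=185.5383.
  t=0,j=0: stock 122.0000 → up 179.3400 (V=55.5353), down 74.4200 (V=140.3373). Price 96.0411; hedge Δ=-0.8083, bond B=194.6481.
Each (Δ,B) replicates both successor values, so the strategy is self-financing and V0 is arbitrage-free.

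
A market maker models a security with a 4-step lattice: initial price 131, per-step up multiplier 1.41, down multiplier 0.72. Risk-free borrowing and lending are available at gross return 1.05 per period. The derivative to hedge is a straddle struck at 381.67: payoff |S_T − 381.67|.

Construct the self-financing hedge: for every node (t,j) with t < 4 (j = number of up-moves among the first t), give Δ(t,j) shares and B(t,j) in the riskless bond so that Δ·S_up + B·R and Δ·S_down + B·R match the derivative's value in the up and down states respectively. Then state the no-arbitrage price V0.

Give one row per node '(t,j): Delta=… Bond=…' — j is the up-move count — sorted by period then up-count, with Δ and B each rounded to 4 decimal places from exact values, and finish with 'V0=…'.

(0,0): Delta=-0.7154 Bond=288.4356
(1,0): Delta=-1.0000 Bond=329.7009
(1,1): Delta=-0.5569 Bond=273.5735
(2,0): Delta=-1.0000 Bond=346.1859
(2,1): Delta=-1.0000 Bond=346.1859
(2,2): Delta=-0.3100 Bond=222.9609
(3,0): Delta=-1.0000 Bond=363.4952
(3,1): Delta=-1.0000 Bond=363.4952
(3,2): Delta=-1.0000 Bond=363.4952
(3,3): Delta=0.0744 Bond=92.9602
V0=194.7183

The replicating-portfolio and risk-neutral prices coincide; use p* = (1.05−0.72)/(1.41−0.72) = 0.4783 for the latter.
At expiry t=4: V(4,0)=346.4652, V(4,1)=312.7274, V(4,2)=246.6573, V(4,3)=117.2702, V(4,4)=136.1130
Node (3,0) S=48.8955: V=(p*·312.7274+(1−p*)·346.4652)/1.05=314.5998; Δ=(312.7274−346.4652)/(68.9426−35.2048)=-1.0000; B=V−Δ·S=363.4952
Node (3,1) S=95.7537: V=(p*·246.6573+(1−p*)·312.7274)/1.05=267.7416; Δ=(246.6573−312.7274)/(135.0127−68.9426)=-1.0000; B=V−Δ·S=363.4952
Node (3,2) S=187.5176: V=(p*·117.2702+(1−p*)·246.6573)/1.05=175.9776; Δ=(117.2702−246.6573)/(264.3998−135.0127)=-1.0000; B=V−Δ·S=363.4952
Node (3,3) S=367.2220: V=(p*·136.1130+(1−p*)·117.2702)/1.05=120.2685; Δ=(136.1130−117.2702)/(517.7830−264.3998)=0.0744; B=V−Δ·S=92.9602
Node (2,0) S=67.9104: V=(p*·267.7416+(1−p*)·314.5998)/1.05=278.2755; Δ=(267.7416−314.5998)/(95.7537−48.8955)=-1.0000; B=V−Δ·S=346.1859
Node (2,1) S=132.9912: V=(p*·175.9776+(1−p*)·267.7416)/1.05=213.1947; Δ=(175.9776−267.7416)/(187.5176−95.7537)=-1.0000; B=V−Δ·S=346.1859
Node (2,2) S=260.4411: V=(p*·120.2685+(1−p*)·175.9776)/1.05=142.2230; Δ=(120.2685−175.9776)/(367.2220−187.5176)=-0.3100; B=V−Δ·S=222.9609
Node (1,0) S=94.3200: V=(p*·213.1947+(1−p*)·278.2755)/1.05=235.3809; Δ=(213.1947−278.2755)/(132.9912−67.9104)=-1.0000; B=V−Δ·S=329.7009
Node (1,1) S=184.7100: V=(p*·142.2230+(1−p*)·213.1947)/1.05=170.7159; Δ=(142.2230−213.1947)/(260.4411−132.9912)=-0.5569; B=V−Δ·S=273.5735
Node (0,0) S=131.0000: V=(p*·170.7159+(1−p*)·235.3809)/1.05=194.7183; Δ=(170.7159−235.3809)/(184.7100−94.3200)=-0.7154; B=V−Δ·S=288.4356
Self-financing check: at every node Δ·S+B equals the discounted successor values.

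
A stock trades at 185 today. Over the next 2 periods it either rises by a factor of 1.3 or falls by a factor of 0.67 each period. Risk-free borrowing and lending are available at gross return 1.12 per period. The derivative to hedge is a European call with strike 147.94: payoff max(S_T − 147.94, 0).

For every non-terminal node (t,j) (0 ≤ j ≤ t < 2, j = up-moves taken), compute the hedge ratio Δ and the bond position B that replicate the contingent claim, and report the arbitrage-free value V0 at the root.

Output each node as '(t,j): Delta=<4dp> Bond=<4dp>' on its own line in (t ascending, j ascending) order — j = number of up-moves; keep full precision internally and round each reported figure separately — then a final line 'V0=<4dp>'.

No-arbitrage ⇒ martingale measure with p* = (R−d)/(u−d) = 0.7143.
Terminal payoffs: V(2,0)=0.0000, V(2,1)=13.1950, V(2,2)=164.7100
(1,0): S=123.9500. Δ = (V_up−V_dn)/(S_up−S_dn) = (13.1950−0.0000)/(161.1350−83.0465) = 0.1690. V = [p*·13.1950 + (1−p*)·0.0000]/1.12 = 8.4152. B = V − Δ·S = -12.5293.
(1,1): S=240.5000. Δ = (V_up−V_dn)/(S_up−S_dn) = (164.7100−13.1950)/(312.6500−161.1350) = 1.0000. V = [p*·164.7100 + (1−p*)·13.1950]/1.12 = 108.4107. B = V − Δ·S = -132.0893.
(0,0): S=185.0000. Δ = (V_up−V_dn)/(S_up−S_dn) = (108.4107−8.4152)/(240.5000−123.9500) = 0.8580. V = [p*·108.4107 + (1−p*)·8.4152]/1.12 = 71.2862. B = V − Δ·S = -87.4369.
Root portfolio cost Δ·185+B reproduces V0=71.2862.

(0,0): Delta=0.8580 Bond=-87.4369
(1,0): Delta=0.1690 Bond=-12.5293
(1,1): Delta=1.0000 Bond=-132.0893
V0=71.2862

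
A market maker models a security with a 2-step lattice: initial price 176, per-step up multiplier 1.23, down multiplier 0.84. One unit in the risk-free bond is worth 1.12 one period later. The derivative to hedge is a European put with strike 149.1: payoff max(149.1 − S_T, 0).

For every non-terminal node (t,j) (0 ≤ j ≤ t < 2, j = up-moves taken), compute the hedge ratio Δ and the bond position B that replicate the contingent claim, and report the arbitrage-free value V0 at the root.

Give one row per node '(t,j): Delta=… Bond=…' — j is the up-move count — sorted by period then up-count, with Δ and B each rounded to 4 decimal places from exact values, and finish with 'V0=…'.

(0,0): Delta=-0.0914 Bond=17.6678
(1,0): Delta=-0.4321 Bond=70.1573
(1,1): Delta=0.0000 Bond=0.0000
V0=1.5800

The replicating-portfolio and risk-neutral prices coincide; use p* = (1.12−0.84)/(1.23−0.84) = 0.7179 for the latter.
Terminal payoffs: V(2,0)=24.9144, V(2,1)=0.0000, V(2,2)=0.0000
(1,0): S=147.8400. Δ = (V_up−V_dn)/(S_up−S_dn) = (0.0000−24.9144)/(181.8432−124.1856) = -0.4321. V = [p*·0.0000 + (1−p*)·24.9144]/1.12 = 6.2742. B = V − Δ·S = 70.1573.
(1,1): S=216.4800. Δ = (V_up−V_dn)/(S_up−S_dn) = (0.0000−0.0000)/(266.2704−181.8432) = 0.0000. V = [p*·0.0000 + (1−p*)·0.0000]/1.12 = 0.0000. B = V − Δ·S = 0.0000.
(0,0): S=176.0000. Δ = (V_up−V_dn)/(S_up−S_dn) = (0.0000−6.2742)/(216.4800−147.8400) = -0.0914. V = [p*·0.0000 + (1−p*)·6.2742]/1.12 = 1.5800. B = V − Δ·S = 17.6678.
Root portfolio cost Δ·176+B reproduces V0=1.5800.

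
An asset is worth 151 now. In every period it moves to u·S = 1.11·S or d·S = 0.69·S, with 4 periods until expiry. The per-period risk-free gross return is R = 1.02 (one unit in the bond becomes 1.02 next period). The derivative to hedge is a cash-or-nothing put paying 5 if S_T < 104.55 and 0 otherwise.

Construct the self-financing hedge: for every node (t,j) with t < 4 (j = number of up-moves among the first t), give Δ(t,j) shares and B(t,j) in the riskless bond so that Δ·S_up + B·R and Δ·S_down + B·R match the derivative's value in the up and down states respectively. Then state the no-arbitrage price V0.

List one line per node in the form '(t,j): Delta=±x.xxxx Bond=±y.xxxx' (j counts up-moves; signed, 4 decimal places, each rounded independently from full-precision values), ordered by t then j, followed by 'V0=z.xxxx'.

No-arbitrage ⇒ martingale measure with p* = (R−d)/(u−d) = 0.7857.
Payoff layer (t=4): V(4,0)=5.0000, V(4,1)=5.0000, V(4,2)=5.0000, V(4,3)=0.0000, V(4,4)=0.0000
(3,0): S=49.6049. Δ = (V_up−V_dn)/(S_up−S_dn) = (5.0000−5.0000)/(55.0614−34.2274) = 0.0000. V = [p*·5.0000 + (1−p*)·5.0000]/1.02 = 4.9020. B = V − Δ·S = 4.9020.
(3,1): S=79.7991. Δ = (V_up−V_dn)/(S_up−S_dn) = (5.0000−5.0000)/(88.5770−55.0614) = 0.0000. V = [p*·5.0000 + (1−p*)·5.0000]/1.02 = 4.9020. B = V − Δ·S = 4.9020.
(3,2): S=128.3725. Δ = (V_up−V_dn)/(S_up−S_dn) = (0.0000−5.0000)/(142.4935−88.5770) = -0.0927. V = [p*·0.0000 + (1−p*)·5.0000]/1.02 = 1.0504. B = V − Δ·S = 12.9552.
(3,3): S=206.5123. Δ = (V_up−V_dn)/(S_up−S_dn) = (0.0000−0.0000)/(229.2286−142.4935) = 0.0000. V = [p*·0.0000 + (1−p*)·0.0000]/1.02 = 0.0000. B = V − Δ·S = 0.0000.
(2,0): S=71.8911. Δ = (V_up−V_dn)/(S_up−S_dn) = (4.9020−4.9020)/(79.7991−49.6049) = 0.0000. V = [p*·4.9020 + (1−p*)·4.9020]/1.02 = 4.8058. B = V − Δ·S = 4.8058.
(2,1): S=115.6509. Δ = (V_up−V_dn)/(S_up−S_dn) = (1.0504−4.9020)/(128.3725−79.7991) = -0.0793. V = [p*·1.0504 + (1−p*)·4.9020]/1.02 = 1.8390. B = V − Δ·S = 11.0093.
(2,2): S=186.0471. Δ = (V_up−V_dn)/(S_up−S_dn) = (0.0000−1.0504)/(206.5123−128.3725) = -0.0134. V = [p*·0.0000 + (1−p*)·1.0504]/1.02 = 0.2207. B = V − Δ·S = 2.7217.
(1,0): S=104.1900. Δ = (V_up−V_dn)/(S_up−S_dn) = (1.8390−4.8058)/(115.6509−71.8911) = -0.0678. V = [p*·1.8390 + (1−p*)·4.8058]/1.02 = 2.4262. B = V − Δ·S = 9.4902.
(1,1): S=167.6100. Δ = (V_up−V_dn)/(S_up−S_dn) = (0.2207−1.8390)/(186.0471−115.6509) = -0.0230. V = [p*·0.2207 + (1−p*)·1.8390]/1.02 = 0.5563. B = V − Δ·S = 4.4094.
(0,0): S=151.0000. Δ = (V_up−V_dn)/(S_up−S_dn) = (0.5563−2.4262)/(167.6100−104.1900) = -0.0295. V = [p*·0.5563 + (1−p*)·2.4262]/1.02 = 0.9383. B = V − Δ·S = 5.3903.
The time-0 hedge costs 0.9383, which is the no-arbitrage price.

(0,0): Delta=-0.0295 Bond=5.3903
(1,0): Delta=-0.0678 Bond=9.4902
(1,1): Delta=-0.0230 Bond=4.4094
(2,0): Delta=0.0000 Bond=4.8058
(2,1): Delta=-0.0793 Bond=11.0093
(2,2): Delta=-0.0134 Bond=2.7217
(3,0): Delta=0.0000 Bond=4.9020
(3,1): Delta=0.0000 Bond=4.9020
(3,2): Delta=-0.0927 Bond=12.9552
(3,3): Delta=0.0000 Bond=0.0000
V0=0.9383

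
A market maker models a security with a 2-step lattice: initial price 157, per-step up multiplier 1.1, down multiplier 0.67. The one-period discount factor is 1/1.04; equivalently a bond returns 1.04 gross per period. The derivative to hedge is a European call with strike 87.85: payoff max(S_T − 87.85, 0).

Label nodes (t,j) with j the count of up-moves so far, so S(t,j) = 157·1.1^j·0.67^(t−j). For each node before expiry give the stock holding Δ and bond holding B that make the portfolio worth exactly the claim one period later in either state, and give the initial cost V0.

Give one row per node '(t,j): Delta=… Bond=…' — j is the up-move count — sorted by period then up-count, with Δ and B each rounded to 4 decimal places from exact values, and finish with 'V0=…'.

(0,0): Delta=0.9655 Bond=-75.4889
(1,0): Delta=0.6159 Bond=-41.7387
(1,1): Delta=1.0000 Bond=-84.4712
V0=76.0905

Under the risk-neutral measure, an up-move has probability p* = (R−d)/(u−d) = 0.8605 and values discount at R = 1.04.
At expiry t=2: V(2,0)=0.0000, V(2,1)=27.8590, V(2,2)=102.1200
  t=1,j=0: stock 105.1900 → up 115.7090 (V=27.8590), down 70.4773 (V=0.0000). Price 23.0497; hedge Δ=0.6159, bond B=-41.7387.
  t=1,j=1: stock 172.7000 → up 189.9700 (V=102.1200), down 115.7090 (V=27.8590). Price 88.2288; hedge Δ=1.0000, bond B=-84.4712.
  t=0,j=0: stock 157.0000 → up 172.7000 (V=88.2288), down 105.1900 (V=23.0497). Price 76.0905; hedge Δ=0.9655, bond B=-75.4889.
The time-0 hedge costs 76.0905, which is the no-arbitrage price.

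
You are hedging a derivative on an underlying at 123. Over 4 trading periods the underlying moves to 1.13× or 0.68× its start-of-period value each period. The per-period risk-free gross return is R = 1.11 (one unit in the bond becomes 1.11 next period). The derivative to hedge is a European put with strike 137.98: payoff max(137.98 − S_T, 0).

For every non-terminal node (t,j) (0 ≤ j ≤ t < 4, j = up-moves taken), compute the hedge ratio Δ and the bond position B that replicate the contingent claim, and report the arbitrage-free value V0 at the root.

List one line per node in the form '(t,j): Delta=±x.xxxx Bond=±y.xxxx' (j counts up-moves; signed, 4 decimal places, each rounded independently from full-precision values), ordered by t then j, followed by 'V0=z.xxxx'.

(0,0): Delta=-0.2788 Bond=36.5509
(1,0): Delta=-1.0000 Bond=100.8898
(1,1): Delta=-0.2586 Bond=37.7660
(2,0): Delta=-1.0000 Bond=111.9877
(2,1): Delta=-1.0000 Bond=111.9877
(2,2): Delta=-0.2379 Bond=38.6613
(3,0): Delta=-1.0000 Bond=124.3063
(3,1): Delta=-1.0000 Bond=124.3063
(3,2): Delta=-1.0000 Bond=124.3063
(3,3): Delta=-0.2166 Bond=39.1283
V0=2.2543

The replicating-portfolio and risk-neutral prices coincide; use p* = (1.11−0.68)/(1.13−0.68) = 0.9556 for the latter.
Payoff layer (t=4): V(4,0)=111.6809, V(4,1)=94.2771, V(4,2)=65.3561, V(4,3)=17.2961, V(4,4)=0.0000
  t=3,j=0: stock 38.6751 → up 43.7029 (V=94.2771), down 26.2991 (V=111.6809). Price 85.6312; hedge Δ=-1.0000, bond B=124.3063.
  t=3,j=1: stock 64.2690 → up 72.6239 (V=65.3561), down 43.7029 (V=94.2771). Price 60.0373; hedge Δ=-1.0000, bond B=124.3063.
  t=3,j=2: stock 106.7999 → up 120.6839 (V=17.2961), down 72.6239 (V=65.3561). Price 17.5064; hedge Δ=-1.0000, bond B=124.3063.
  t=3,j=3: stock 177.4763 → up 200.5483 (V=0.0000), down 120.6839 (V=17.2961). Price 0.6925; hedge Δ=-0.2166, bond B=39.1283.
  t=2,j=0: stock 56.8752 → up 64.2690 (V=60.0373), down 38.6751 (V=85.6312). Price 55.1125; hedge Δ=-1.0000, bond B=111.9877.
  t=2,j=1: stock 94.5132 → up 106.7999 (V=17.5064), down 64.2690 (V=60.0373). Price 17.4745; hedge Δ=-1.0000, bond B=111.9877.
  t=2,j=2: stock 157.0587 → up 177.4763 (V=0.6925), down 106.7999 (V=17.5064). Price 1.2971; hedge Δ=-0.2379, bond B=38.6613.
  t=1,j=0: stock 83.6400 → up 94.5132 (V=17.4745), down 56.8752 (V=55.1125). Price 17.2498; hedge Δ=-1.0000, bond B=100.8898.
  t=1,j=1: stock 138.9900 → up 157.0587 (V=1.2971), down 94.5132 (V=17.4745). Price 1.8163; hedge Δ=-0.2586, bond B=37.7660.
  t=0,j=0: stock 123.0000 → up 138.9900 (V=1.8163), down 83.6400 (V=17.2498). Price 2.2543; hedge Δ=-0.2788, bond B=36.5509.
Self-financing check: at every node Δ·S+B equals the discounted successor values.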